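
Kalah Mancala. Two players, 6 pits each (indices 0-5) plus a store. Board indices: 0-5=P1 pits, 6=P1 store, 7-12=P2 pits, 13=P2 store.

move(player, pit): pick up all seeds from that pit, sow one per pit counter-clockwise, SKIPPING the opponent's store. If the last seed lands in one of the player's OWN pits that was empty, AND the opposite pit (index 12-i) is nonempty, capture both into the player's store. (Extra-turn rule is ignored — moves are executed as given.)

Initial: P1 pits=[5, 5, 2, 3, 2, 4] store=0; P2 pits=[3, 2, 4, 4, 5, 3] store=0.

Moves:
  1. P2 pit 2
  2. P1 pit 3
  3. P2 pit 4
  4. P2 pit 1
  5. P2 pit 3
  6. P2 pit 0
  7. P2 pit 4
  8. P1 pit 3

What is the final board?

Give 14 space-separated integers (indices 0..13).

Move 1: P2 pit2 -> P1=[5,5,2,3,2,4](0) P2=[3,2,0,5,6,4](1)
Move 2: P1 pit3 -> P1=[5,5,2,0,3,5](1) P2=[3,2,0,5,6,4](1)
Move 3: P2 pit4 -> P1=[6,6,3,1,3,5](1) P2=[3,2,0,5,0,5](2)
Move 4: P2 pit1 -> P1=[6,6,3,1,3,5](1) P2=[3,0,1,6,0,5](2)
Move 5: P2 pit3 -> P1=[7,7,4,1,3,5](1) P2=[3,0,1,0,1,6](3)
Move 6: P2 pit0 -> P1=[7,7,0,1,3,5](1) P2=[0,1,2,0,1,6](8)
Move 7: P2 pit4 -> P1=[7,7,0,1,3,5](1) P2=[0,1,2,0,0,7](8)
Move 8: P1 pit3 -> P1=[7,7,0,0,4,5](1) P2=[0,1,2,0,0,7](8)

Answer: 7 7 0 0 4 5 1 0 1 2 0 0 7 8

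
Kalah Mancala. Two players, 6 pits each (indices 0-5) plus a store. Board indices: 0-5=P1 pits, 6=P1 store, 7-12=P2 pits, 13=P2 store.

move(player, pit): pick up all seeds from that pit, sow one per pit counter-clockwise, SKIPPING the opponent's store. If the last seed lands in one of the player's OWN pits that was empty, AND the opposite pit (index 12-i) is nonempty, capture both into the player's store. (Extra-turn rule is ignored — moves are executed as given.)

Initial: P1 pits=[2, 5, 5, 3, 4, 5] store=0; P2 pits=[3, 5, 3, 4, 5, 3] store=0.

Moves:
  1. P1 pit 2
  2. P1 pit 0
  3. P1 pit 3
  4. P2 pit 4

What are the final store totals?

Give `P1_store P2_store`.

Move 1: P1 pit2 -> P1=[2,5,0,4,5,6](1) P2=[4,5,3,4,5,3](0)
Move 2: P1 pit0 -> P1=[0,6,0,4,5,6](6) P2=[4,5,3,0,5,3](0)
Move 3: P1 pit3 -> P1=[0,6,0,0,6,7](7) P2=[5,5,3,0,5,3](0)
Move 4: P2 pit4 -> P1=[1,7,1,0,6,7](7) P2=[5,5,3,0,0,4](1)

Answer: 7 1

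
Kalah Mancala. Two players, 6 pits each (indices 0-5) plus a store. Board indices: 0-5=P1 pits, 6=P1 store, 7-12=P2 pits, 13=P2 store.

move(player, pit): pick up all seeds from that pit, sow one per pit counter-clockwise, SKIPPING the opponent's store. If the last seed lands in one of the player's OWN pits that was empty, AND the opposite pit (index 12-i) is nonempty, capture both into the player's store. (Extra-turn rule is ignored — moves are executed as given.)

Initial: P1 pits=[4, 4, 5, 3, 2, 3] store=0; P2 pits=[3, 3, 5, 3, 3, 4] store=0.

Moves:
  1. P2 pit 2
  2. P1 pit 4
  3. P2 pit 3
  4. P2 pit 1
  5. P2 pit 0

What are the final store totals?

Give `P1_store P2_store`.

Answer: 1 2

Derivation:
Move 1: P2 pit2 -> P1=[5,4,5,3,2,3](0) P2=[3,3,0,4,4,5](1)
Move 2: P1 pit4 -> P1=[5,4,5,3,0,4](1) P2=[3,3,0,4,4,5](1)
Move 3: P2 pit3 -> P1=[6,4,5,3,0,4](1) P2=[3,3,0,0,5,6](2)
Move 4: P2 pit1 -> P1=[6,4,5,3,0,4](1) P2=[3,0,1,1,6,6](2)
Move 5: P2 pit0 -> P1=[6,4,5,3,0,4](1) P2=[0,1,2,2,6,6](2)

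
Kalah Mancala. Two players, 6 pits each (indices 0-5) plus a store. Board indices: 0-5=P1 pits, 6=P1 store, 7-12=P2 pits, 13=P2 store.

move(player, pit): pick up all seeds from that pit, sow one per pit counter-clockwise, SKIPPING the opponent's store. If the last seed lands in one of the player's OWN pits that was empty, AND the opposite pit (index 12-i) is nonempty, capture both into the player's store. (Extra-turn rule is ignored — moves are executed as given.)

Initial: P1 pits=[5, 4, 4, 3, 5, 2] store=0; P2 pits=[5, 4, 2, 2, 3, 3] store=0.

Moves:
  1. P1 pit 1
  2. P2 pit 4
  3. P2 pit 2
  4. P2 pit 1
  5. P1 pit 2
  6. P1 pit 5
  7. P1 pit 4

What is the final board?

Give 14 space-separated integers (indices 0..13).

Answer: 6 0 0 5 0 1 3 8 2 3 5 3 5 1

Derivation:
Move 1: P1 pit1 -> P1=[5,0,5,4,6,3](0) P2=[5,4,2,2,3,3](0)
Move 2: P2 pit4 -> P1=[6,0,5,4,6,3](0) P2=[5,4,2,2,0,4](1)
Move 3: P2 pit2 -> P1=[6,0,5,4,6,3](0) P2=[5,4,0,3,1,4](1)
Move 4: P2 pit1 -> P1=[6,0,5,4,6,3](0) P2=[5,0,1,4,2,5](1)
Move 5: P1 pit2 -> P1=[6,0,0,5,7,4](1) P2=[6,0,1,4,2,5](1)
Move 6: P1 pit5 -> P1=[6,0,0,5,7,0](2) P2=[7,1,2,4,2,5](1)
Move 7: P1 pit4 -> P1=[6,0,0,5,0,1](3) P2=[8,2,3,5,3,5](1)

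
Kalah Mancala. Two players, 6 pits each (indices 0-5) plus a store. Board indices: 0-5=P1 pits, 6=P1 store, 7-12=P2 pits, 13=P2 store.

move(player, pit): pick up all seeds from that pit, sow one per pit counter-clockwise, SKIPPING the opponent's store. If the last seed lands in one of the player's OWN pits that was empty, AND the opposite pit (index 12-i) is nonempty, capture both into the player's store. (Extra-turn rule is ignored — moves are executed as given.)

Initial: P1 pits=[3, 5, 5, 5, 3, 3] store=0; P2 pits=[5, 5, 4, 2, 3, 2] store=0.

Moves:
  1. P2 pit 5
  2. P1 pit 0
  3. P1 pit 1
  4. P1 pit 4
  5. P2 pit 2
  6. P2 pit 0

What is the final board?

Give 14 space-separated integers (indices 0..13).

Answer: 2 0 7 7 0 5 2 0 7 1 4 5 2 3

Derivation:
Move 1: P2 pit5 -> P1=[4,5,5,5,3,3](0) P2=[5,5,4,2,3,0](1)
Move 2: P1 pit0 -> P1=[0,6,6,6,4,3](0) P2=[5,5,4,2,3,0](1)
Move 3: P1 pit1 -> P1=[0,0,7,7,5,4](1) P2=[6,5,4,2,3,0](1)
Move 4: P1 pit4 -> P1=[0,0,7,7,0,5](2) P2=[7,6,5,2,3,0](1)
Move 5: P2 pit2 -> P1=[1,0,7,7,0,5](2) P2=[7,6,0,3,4,1](2)
Move 6: P2 pit0 -> P1=[2,0,7,7,0,5](2) P2=[0,7,1,4,5,2](3)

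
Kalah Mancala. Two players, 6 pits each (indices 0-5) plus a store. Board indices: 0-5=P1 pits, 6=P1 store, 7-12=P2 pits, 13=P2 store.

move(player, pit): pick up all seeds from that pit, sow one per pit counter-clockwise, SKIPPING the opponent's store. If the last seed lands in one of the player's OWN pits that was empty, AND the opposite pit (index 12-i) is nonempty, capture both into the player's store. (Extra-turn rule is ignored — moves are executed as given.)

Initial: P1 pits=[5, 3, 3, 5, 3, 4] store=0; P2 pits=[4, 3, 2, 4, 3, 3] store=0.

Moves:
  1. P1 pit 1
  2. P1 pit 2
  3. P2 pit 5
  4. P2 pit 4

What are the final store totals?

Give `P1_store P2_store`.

Answer: 1 2

Derivation:
Move 1: P1 pit1 -> P1=[5,0,4,6,4,4](0) P2=[4,3,2,4,3,3](0)
Move 2: P1 pit2 -> P1=[5,0,0,7,5,5](1) P2=[4,3,2,4,3,3](0)
Move 3: P2 pit5 -> P1=[6,1,0,7,5,5](1) P2=[4,3,2,4,3,0](1)
Move 4: P2 pit4 -> P1=[7,1,0,7,5,5](1) P2=[4,3,2,4,0,1](2)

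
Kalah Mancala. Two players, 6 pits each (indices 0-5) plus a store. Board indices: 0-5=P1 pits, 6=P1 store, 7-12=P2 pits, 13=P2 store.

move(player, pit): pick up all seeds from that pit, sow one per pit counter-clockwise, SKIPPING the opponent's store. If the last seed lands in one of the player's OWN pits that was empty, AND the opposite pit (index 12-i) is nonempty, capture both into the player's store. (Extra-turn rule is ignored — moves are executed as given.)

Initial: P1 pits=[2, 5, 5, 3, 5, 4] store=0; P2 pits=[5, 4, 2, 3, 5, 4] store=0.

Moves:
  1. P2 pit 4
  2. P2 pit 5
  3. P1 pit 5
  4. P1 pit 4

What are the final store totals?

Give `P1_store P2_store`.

Answer: 2 2

Derivation:
Move 1: P2 pit4 -> P1=[3,6,6,3,5,4](0) P2=[5,4,2,3,0,5](1)
Move 2: P2 pit5 -> P1=[4,7,7,4,5,4](0) P2=[5,4,2,3,0,0](2)
Move 3: P1 pit5 -> P1=[4,7,7,4,5,0](1) P2=[6,5,3,3,0,0](2)
Move 4: P1 pit4 -> P1=[4,7,7,4,0,1](2) P2=[7,6,4,3,0,0](2)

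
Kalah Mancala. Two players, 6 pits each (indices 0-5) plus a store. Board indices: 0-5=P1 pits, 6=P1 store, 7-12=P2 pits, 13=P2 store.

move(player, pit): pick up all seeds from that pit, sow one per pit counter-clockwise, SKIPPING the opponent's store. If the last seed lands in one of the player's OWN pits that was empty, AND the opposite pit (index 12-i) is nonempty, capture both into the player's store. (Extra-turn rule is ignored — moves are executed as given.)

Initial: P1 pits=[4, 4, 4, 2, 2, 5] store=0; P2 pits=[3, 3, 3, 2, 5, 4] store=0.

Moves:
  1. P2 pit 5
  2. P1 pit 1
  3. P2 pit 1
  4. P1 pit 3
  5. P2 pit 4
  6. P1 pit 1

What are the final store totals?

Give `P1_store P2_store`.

Move 1: P2 pit5 -> P1=[5,5,5,2,2,5](0) P2=[3,3,3,2,5,0](1)
Move 2: P1 pit1 -> P1=[5,0,6,3,3,6](1) P2=[3,3,3,2,5,0](1)
Move 3: P2 pit1 -> P1=[5,0,6,3,3,6](1) P2=[3,0,4,3,6,0](1)
Move 4: P1 pit3 -> P1=[5,0,6,0,4,7](2) P2=[3,0,4,3,6,0](1)
Move 5: P2 pit4 -> P1=[6,1,7,1,4,7](2) P2=[3,0,4,3,0,1](2)
Move 6: P1 pit1 -> P1=[6,0,8,1,4,7](2) P2=[3,0,4,3,0,1](2)

Answer: 2 2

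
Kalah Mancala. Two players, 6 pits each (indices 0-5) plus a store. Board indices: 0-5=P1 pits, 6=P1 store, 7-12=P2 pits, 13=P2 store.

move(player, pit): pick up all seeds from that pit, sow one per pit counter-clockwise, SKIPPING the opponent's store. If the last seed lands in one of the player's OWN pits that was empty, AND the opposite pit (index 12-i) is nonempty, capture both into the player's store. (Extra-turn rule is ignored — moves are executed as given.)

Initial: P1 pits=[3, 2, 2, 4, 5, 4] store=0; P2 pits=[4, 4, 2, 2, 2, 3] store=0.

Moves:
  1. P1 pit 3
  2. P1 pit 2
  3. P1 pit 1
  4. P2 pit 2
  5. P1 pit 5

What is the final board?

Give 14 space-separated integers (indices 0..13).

Move 1: P1 pit3 -> P1=[3,2,2,0,6,5](1) P2=[5,4,2,2,2,3](0)
Move 2: P1 pit2 -> P1=[3,2,0,1,7,5](1) P2=[5,4,2,2,2,3](0)
Move 3: P1 pit1 -> P1=[3,0,1,2,7,5](1) P2=[5,4,2,2,2,3](0)
Move 4: P2 pit2 -> P1=[3,0,1,2,7,5](1) P2=[5,4,0,3,3,3](0)
Move 5: P1 pit5 -> P1=[3,0,1,2,7,0](2) P2=[6,5,1,4,3,3](0)

Answer: 3 0 1 2 7 0 2 6 5 1 4 3 3 0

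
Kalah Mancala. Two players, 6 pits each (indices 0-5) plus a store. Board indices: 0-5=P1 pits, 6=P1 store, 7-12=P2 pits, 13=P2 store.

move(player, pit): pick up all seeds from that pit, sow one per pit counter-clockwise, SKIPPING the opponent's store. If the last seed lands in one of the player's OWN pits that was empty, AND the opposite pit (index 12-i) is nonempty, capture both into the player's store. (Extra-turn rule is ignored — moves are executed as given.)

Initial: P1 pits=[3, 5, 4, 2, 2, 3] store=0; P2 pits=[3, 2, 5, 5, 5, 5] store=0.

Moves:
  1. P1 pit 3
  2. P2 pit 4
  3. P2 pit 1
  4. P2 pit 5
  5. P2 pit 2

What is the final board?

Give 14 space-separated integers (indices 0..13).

Answer: 6 8 6 1 4 4 0 3 0 0 7 1 1 3

Derivation:
Move 1: P1 pit3 -> P1=[3,5,4,0,3,4](0) P2=[3,2,5,5,5,5](0)
Move 2: P2 pit4 -> P1=[4,6,5,0,3,4](0) P2=[3,2,5,5,0,6](1)
Move 3: P2 pit1 -> P1=[4,6,5,0,3,4](0) P2=[3,0,6,6,0,6](1)
Move 4: P2 pit5 -> P1=[5,7,6,1,4,4](0) P2=[3,0,6,6,0,0](2)
Move 5: P2 pit2 -> P1=[6,8,6,1,4,4](0) P2=[3,0,0,7,1,1](3)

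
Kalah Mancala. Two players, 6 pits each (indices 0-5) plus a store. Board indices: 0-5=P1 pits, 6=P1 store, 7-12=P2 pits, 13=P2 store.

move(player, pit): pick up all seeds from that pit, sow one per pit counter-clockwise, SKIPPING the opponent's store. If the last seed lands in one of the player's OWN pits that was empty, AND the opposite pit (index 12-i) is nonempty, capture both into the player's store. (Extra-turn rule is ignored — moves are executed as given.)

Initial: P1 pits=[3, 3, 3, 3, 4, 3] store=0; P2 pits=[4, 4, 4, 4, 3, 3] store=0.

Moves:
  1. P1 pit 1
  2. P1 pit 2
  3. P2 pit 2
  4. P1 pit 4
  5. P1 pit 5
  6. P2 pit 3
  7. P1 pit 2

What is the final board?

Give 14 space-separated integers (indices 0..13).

Answer: 4 1 0 7 0 0 3 6 6 2 0 5 5 2

Derivation:
Move 1: P1 pit1 -> P1=[3,0,4,4,5,3](0) P2=[4,4,4,4,3,3](0)
Move 2: P1 pit2 -> P1=[3,0,0,5,6,4](1) P2=[4,4,4,4,3,3](0)
Move 3: P2 pit2 -> P1=[3,0,0,5,6,4](1) P2=[4,4,0,5,4,4](1)
Move 4: P1 pit4 -> P1=[3,0,0,5,0,5](2) P2=[5,5,1,6,4,4](1)
Move 5: P1 pit5 -> P1=[3,0,0,5,0,0](3) P2=[6,6,2,7,4,4](1)
Move 6: P2 pit3 -> P1=[4,1,1,6,0,0](3) P2=[6,6,2,0,5,5](2)
Move 7: P1 pit2 -> P1=[4,1,0,7,0,0](3) P2=[6,6,2,0,5,5](2)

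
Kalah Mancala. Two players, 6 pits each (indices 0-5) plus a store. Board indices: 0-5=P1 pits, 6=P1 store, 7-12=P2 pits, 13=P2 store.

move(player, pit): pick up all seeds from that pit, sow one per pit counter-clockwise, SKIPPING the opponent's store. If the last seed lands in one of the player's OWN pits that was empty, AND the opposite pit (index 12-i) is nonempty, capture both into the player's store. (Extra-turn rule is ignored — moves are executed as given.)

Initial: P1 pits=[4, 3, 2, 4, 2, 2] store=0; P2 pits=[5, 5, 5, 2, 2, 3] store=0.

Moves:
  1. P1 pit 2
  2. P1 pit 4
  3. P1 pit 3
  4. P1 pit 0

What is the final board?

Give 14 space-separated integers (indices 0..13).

Move 1: P1 pit2 -> P1=[4,3,0,5,3,2](0) P2=[5,5,5,2,2,3](0)
Move 2: P1 pit4 -> P1=[4,3,0,5,0,3](1) P2=[6,5,5,2,2,3](0)
Move 3: P1 pit3 -> P1=[4,3,0,0,1,4](2) P2=[7,6,5,2,2,3](0)
Move 4: P1 pit0 -> P1=[0,4,1,1,2,4](2) P2=[7,6,5,2,2,3](0)

Answer: 0 4 1 1 2 4 2 7 6 5 2 2 3 0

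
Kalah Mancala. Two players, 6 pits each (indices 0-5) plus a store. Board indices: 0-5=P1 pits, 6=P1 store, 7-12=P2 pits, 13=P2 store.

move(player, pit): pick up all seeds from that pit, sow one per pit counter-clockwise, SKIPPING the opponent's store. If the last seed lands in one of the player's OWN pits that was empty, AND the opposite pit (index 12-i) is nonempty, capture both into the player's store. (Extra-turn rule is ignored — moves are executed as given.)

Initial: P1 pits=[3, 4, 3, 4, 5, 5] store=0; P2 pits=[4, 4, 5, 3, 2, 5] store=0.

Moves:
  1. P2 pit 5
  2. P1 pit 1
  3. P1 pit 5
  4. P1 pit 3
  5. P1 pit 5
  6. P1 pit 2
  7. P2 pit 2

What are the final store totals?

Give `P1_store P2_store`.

Move 1: P2 pit5 -> P1=[4,5,4,5,5,5](0) P2=[4,4,5,3,2,0](1)
Move 2: P1 pit1 -> P1=[4,0,5,6,6,6](1) P2=[4,4,5,3,2,0](1)
Move 3: P1 pit5 -> P1=[4,0,5,6,6,0](2) P2=[5,5,6,4,3,0](1)
Move 4: P1 pit3 -> P1=[4,0,5,0,7,1](3) P2=[6,6,7,4,3,0](1)
Move 5: P1 pit5 -> P1=[4,0,5,0,7,0](4) P2=[6,6,7,4,3,0](1)
Move 6: P1 pit2 -> P1=[4,0,0,1,8,1](5) P2=[7,6,7,4,3,0](1)
Move 7: P2 pit2 -> P1=[5,1,1,1,8,1](5) P2=[7,6,0,5,4,1](2)

Answer: 5 2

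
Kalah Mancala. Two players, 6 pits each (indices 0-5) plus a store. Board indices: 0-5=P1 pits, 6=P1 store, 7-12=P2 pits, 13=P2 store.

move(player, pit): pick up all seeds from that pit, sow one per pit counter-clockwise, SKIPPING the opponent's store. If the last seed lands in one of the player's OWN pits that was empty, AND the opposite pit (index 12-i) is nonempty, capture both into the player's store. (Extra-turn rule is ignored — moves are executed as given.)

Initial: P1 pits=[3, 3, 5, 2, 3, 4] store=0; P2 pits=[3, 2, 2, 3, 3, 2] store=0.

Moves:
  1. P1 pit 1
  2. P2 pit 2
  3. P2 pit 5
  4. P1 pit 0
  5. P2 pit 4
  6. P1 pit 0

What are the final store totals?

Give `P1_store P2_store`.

Move 1: P1 pit1 -> P1=[3,0,6,3,4,4](0) P2=[3,2,2,3,3,2](0)
Move 2: P2 pit2 -> P1=[3,0,6,3,4,4](0) P2=[3,2,0,4,4,2](0)
Move 3: P2 pit5 -> P1=[4,0,6,3,4,4](0) P2=[3,2,0,4,4,0](1)
Move 4: P1 pit0 -> P1=[0,1,7,4,5,4](0) P2=[3,2,0,4,4,0](1)
Move 5: P2 pit4 -> P1=[1,2,7,4,5,4](0) P2=[3,2,0,4,0,1](2)
Move 6: P1 pit0 -> P1=[0,3,7,4,5,4](0) P2=[3,2,0,4,0,1](2)

Answer: 0 2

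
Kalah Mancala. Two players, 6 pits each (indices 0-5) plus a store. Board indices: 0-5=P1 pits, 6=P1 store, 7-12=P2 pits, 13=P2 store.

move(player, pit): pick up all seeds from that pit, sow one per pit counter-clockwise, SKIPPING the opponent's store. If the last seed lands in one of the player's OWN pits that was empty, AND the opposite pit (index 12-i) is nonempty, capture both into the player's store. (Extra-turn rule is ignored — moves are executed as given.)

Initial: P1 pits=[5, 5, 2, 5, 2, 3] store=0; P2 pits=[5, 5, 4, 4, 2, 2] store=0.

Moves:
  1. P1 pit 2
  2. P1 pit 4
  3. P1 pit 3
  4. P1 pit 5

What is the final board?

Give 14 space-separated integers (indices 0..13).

Move 1: P1 pit2 -> P1=[5,5,0,6,3,3](0) P2=[5,5,4,4,2,2](0)
Move 2: P1 pit4 -> P1=[5,5,0,6,0,4](1) P2=[6,5,4,4,2,2](0)
Move 3: P1 pit3 -> P1=[5,5,0,0,1,5](2) P2=[7,6,5,4,2,2](0)
Move 4: P1 pit5 -> P1=[5,5,0,0,1,0](3) P2=[8,7,6,5,2,2](0)

Answer: 5 5 0 0 1 0 3 8 7 6 5 2 2 0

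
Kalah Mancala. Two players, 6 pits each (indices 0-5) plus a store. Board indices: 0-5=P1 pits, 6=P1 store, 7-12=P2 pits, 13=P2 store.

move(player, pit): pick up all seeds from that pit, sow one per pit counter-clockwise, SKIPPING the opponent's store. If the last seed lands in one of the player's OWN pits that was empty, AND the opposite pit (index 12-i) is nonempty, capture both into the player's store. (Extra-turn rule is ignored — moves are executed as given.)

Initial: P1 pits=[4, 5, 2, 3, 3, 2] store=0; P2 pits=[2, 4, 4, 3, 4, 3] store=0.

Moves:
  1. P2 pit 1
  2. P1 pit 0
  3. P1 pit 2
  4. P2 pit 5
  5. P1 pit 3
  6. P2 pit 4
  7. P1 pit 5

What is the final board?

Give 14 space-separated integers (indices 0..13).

Move 1: P2 pit1 -> P1=[4,5,2,3,3,2](0) P2=[2,0,5,4,5,4](0)
Move 2: P1 pit0 -> P1=[0,6,3,4,4,2](0) P2=[2,0,5,4,5,4](0)
Move 3: P1 pit2 -> P1=[0,6,0,5,5,3](0) P2=[2,0,5,4,5,4](0)
Move 4: P2 pit5 -> P1=[1,7,1,5,5,3](0) P2=[2,0,5,4,5,0](1)
Move 5: P1 pit3 -> P1=[1,7,1,0,6,4](1) P2=[3,1,5,4,5,0](1)
Move 6: P2 pit4 -> P1=[2,8,2,0,6,4](1) P2=[3,1,5,4,0,1](2)
Move 7: P1 pit5 -> P1=[2,8,2,0,6,0](2) P2=[4,2,6,4,0,1](2)

Answer: 2 8 2 0 6 0 2 4 2 6 4 0 1 2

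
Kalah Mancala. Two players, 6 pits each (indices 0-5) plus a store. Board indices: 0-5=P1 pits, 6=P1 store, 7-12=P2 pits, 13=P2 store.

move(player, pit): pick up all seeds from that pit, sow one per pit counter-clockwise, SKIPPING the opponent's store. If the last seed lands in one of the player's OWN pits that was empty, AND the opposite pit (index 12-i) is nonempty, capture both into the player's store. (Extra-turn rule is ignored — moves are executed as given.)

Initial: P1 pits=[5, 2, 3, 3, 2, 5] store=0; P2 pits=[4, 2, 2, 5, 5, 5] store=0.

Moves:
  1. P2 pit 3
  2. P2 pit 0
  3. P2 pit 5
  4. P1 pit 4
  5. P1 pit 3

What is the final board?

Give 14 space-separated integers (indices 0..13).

Answer: 7 4 4 0 1 7 2 2 3 3 1 7 0 2

Derivation:
Move 1: P2 pit3 -> P1=[6,3,3,3,2,5](0) P2=[4,2,2,0,6,6](1)
Move 2: P2 pit0 -> P1=[6,3,3,3,2,5](0) P2=[0,3,3,1,7,6](1)
Move 3: P2 pit5 -> P1=[7,4,4,4,3,5](0) P2=[0,3,3,1,7,0](2)
Move 4: P1 pit4 -> P1=[7,4,4,4,0,6](1) P2=[1,3,3,1,7,0](2)
Move 5: P1 pit3 -> P1=[7,4,4,0,1,7](2) P2=[2,3,3,1,7,0](2)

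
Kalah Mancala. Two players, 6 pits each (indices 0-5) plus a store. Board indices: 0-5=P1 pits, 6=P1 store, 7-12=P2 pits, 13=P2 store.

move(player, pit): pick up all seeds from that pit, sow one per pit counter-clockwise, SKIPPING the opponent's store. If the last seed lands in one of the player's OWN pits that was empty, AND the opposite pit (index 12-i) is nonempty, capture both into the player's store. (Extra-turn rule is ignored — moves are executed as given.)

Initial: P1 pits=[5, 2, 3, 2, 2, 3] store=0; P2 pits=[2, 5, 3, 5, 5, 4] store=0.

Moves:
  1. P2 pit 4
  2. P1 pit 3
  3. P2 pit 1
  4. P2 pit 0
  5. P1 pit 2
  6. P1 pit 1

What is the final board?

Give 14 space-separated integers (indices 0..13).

Answer: 6 0 1 2 5 5 1 0 1 5 6 1 6 2

Derivation:
Move 1: P2 pit4 -> P1=[6,3,4,2,2,3](0) P2=[2,5,3,5,0,5](1)
Move 2: P1 pit3 -> P1=[6,3,4,0,3,4](0) P2=[2,5,3,5,0,5](1)
Move 3: P2 pit1 -> P1=[6,3,4,0,3,4](0) P2=[2,0,4,6,1,6](2)
Move 4: P2 pit0 -> P1=[6,3,4,0,3,4](0) P2=[0,1,5,6,1,6](2)
Move 5: P1 pit2 -> P1=[6,3,0,1,4,5](1) P2=[0,1,5,6,1,6](2)
Move 6: P1 pit1 -> P1=[6,0,1,2,5,5](1) P2=[0,1,5,6,1,6](2)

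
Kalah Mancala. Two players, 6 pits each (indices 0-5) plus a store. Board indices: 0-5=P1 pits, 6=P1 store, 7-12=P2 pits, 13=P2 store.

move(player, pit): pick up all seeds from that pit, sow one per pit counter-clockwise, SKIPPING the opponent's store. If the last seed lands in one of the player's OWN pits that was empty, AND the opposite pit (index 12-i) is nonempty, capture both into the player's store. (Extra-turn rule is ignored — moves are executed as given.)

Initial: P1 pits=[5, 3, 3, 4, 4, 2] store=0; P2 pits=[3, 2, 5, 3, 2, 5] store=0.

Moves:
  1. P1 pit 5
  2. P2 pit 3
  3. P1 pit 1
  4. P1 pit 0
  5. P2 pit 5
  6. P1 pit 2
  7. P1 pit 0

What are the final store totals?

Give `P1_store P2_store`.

Answer: 7 2

Derivation:
Move 1: P1 pit5 -> P1=[5,3,3,4,4,0](1) P2=[4,2,5,3,2,5](0)
Move 2: P2 pit3 -> P1=[5,3,3,4,4,0](1) P2=[4,2,5,0,3,6](1)
Move 3: P1 pit1 -> P1=[5,0,4,5,5,0](1) P2=[4,2,5,0,3,6](1)
Move 4: P1 pit0 -> P1=[0,1,5,6,6,0](6) P2=[0,2,5,0,3,6](1)
Move 5: P2 pit5 -> P1=[1,2,6,7,7,0](6) P2=[0,2,5,0,3,0](2)
Move 6: P1 pit2 -> P1=[1,2,0,8,8,1](7) P2=[1,3,5,0,3,0](2)
Move 7: P1 pit0 -> P1=[0,3,0,8,8,1](7) P2=[1,3,5,0,3,0](2)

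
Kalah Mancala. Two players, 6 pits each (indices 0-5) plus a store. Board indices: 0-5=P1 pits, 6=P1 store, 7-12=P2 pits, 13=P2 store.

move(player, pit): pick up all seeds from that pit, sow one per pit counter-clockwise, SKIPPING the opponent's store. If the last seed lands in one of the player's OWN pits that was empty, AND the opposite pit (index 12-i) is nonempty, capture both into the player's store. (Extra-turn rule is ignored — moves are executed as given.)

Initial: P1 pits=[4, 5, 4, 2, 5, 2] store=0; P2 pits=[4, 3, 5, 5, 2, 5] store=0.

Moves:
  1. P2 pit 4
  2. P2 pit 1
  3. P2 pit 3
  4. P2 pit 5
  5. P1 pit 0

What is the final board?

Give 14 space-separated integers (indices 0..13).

Move 1: P2 pit4 -> P1=[4,5,4,2,5,2](0) P2=[4,3,5,5,0,6](1)
Move 2: P2 pit1 -> P1=[4,0,4,2,5,2](0) P2=[4,0,6,6,0,6](7)
Move 3: P2 pit3 -> P1=[5,1,5,2,5,2](0) P2=[4,0,6,0,1,7](8)
Move 4: P2 pit5 -> P1=[6,2,6,3,6,3](0) P2=[4,0,6,0,1,0](9)
Move 5: P1 pit0 -> P1=[0,3,7,4,7,4](1) P2=[4,0,6,0,1,0](9)

Answer: 0 3 7 4 7 4 1 4 0 6 0 1 0 9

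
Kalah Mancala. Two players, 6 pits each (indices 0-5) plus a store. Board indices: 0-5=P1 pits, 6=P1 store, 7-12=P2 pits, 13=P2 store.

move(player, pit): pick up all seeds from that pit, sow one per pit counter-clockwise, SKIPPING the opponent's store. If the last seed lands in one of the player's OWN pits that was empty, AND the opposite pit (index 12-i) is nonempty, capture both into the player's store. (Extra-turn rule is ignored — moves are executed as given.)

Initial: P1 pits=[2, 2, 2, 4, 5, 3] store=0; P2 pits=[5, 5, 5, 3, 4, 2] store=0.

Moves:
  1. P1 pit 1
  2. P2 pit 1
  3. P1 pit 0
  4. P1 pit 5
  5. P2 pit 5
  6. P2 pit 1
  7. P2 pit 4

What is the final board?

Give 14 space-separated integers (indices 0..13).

Move 1: P1 pit1 -> P1=[2,0,3,5,5,3](0) P2=[5,5,5,3,4,2](0)
Move 2: P2 pit1 -> P1=[2,0,3,5,5,3](0) P2=[5,0,6,4,5,3](1)
Move 3: P1 pit0 -> P1=[0,1,4,5,5,3](0) P2=[5,0,6,4,5,3](1)
Move 4: P1 pit5 -> P1=[0,1,4,5,5,0](1) P2=[6,1,6,4,5,3](1)
Move 5: P2 pit5 -> P1=[1,2,4,5,5,0](1) P2=[6,1,6,4,5,0](2)
Move 6: P2 pit1 -> P1=[1,2,4,5,5,0](1) P2=[6,0,7,4,5,0](2)
Move 7: P2 pit4 -> P1=[2,3,5,5,5,0](1) P2=[6,0,7,4,0,1](3)

Answer: 2 3 5 5 5 0 1 6 0 7 4 0 1 3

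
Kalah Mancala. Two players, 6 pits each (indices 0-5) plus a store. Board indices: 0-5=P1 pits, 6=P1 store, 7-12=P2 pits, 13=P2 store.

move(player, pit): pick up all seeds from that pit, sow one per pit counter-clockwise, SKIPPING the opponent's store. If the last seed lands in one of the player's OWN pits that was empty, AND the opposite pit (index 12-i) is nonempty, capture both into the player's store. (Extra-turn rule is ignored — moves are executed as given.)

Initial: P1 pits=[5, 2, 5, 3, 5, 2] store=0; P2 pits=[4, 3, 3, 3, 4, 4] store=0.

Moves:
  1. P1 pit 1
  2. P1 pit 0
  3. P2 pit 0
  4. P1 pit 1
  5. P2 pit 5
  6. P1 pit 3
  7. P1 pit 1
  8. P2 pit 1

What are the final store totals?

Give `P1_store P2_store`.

Move 1: P1 pit1 -> P1=[5,0,6,4,5,2](0) P2=[4,3,3,3,4,4](0)
Move 2: P1 pit0 -> P1=[0,1,7,5,6,3](0) P2=[4,3,3,3,4,4](0)
Move 3: P2 pit0 -> P1=[0,1,7,5,6,3](0) P2=[0,4,4,4,5,4](0)
Move 4: P1 pit1 -> P1=[0,0,8,5,6,3](0) P2=[0,4,4,4,5,4](0)
Move 5: P2 pit5 -> P1=[1,1,9,5,6,3](0) P2=[0,4,4,4,5,0](1)
Move 6: P1 pit3 -> P1=[1,1,9,0,7,4](1) P2=[1,5,4,4,5,0](1)
Move 7: P1 pit1 -> P1=[1,0,10,0,7,4](1) P2=[1,5,4,4,5,0](1)
Move 8: P2 pit1 -> P1=[1,0,10,0,7,4](1) P2=[1,0,5,5,6,1](2)

Answer: 1 2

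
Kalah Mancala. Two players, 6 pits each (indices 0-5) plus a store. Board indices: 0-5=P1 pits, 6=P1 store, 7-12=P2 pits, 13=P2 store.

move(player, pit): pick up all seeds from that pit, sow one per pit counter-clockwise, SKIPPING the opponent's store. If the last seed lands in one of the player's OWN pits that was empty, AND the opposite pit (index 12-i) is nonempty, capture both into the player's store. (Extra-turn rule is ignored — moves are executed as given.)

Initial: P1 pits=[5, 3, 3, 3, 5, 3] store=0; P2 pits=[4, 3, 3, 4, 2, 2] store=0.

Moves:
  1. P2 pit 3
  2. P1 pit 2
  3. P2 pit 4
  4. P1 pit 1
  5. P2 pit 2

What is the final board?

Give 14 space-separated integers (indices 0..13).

Move 1: P2 pit3 -> P1=[6,3,3,3,5,3](0) P2=[4,3,3,0,3,3](1)
Move 2: P1 pit2 -> P1=[6,3,0,4,6,4](0) P2=[4,3,3,0,3,3](1)
Move 3: P2 pit4 -> P1=[7,3,0,4,6,4](0) P2=[4,3,3,0,0,4](2)
Move 4: P1 pit1 -> P1=[7,0,1,5,7,4](0) P2=[4,3,3,0,0,4](2)
Move 5: P2 pit2 -> P1=[7,0,1,5,7,4](0) P2=[4,3,0,1,1,5](2)

Answer: 7 0 1 5 7 4 0 4 3 0 1 1 5 2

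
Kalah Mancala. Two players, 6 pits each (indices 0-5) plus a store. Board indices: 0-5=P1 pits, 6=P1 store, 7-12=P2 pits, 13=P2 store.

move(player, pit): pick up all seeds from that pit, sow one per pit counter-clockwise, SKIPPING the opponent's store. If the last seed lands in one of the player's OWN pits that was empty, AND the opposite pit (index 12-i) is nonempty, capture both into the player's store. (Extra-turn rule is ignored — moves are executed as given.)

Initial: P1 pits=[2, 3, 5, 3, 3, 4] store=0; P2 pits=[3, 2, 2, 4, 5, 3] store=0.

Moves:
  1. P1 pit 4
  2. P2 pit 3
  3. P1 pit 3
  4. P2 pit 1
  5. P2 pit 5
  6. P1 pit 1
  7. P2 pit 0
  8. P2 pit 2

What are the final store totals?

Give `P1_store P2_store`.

Move 1: P1 pit4 -> P1=[2,3,5,3,0,5](1) P2=[4,2,2,4,5,3](0)
Move 2: P2 pit3 -> P1=[3,3,5,3,0,5](1) P2=[4,2,2,0,6,4](1)
Move 3: P1 pit3 -> P1=[3,3,5,0,1,6](2) P2=[4,2,2,0,6,4](1)
Move 4: P2 pit1 -> P1=[3,3,0,0,1,6](2) P2=[4,0,3,0,6,4](7)
Move 5: P2 pit5 -> P1=[4,4,1,0,1,6](2) P2=[4,0,3,0,6,0](8)
Move 6: P1 pit1 -> P1=[4,0,2,1,2,7](2) P2=[4,0,3,0,6,0](8)
Move 7: P2 pit0 -> P1=[4,0,2,1,2,7](2) P2=[0,1,4,1,7,0](8)
Move 8: P2 pit2 -> P1=[4,0,2,1,2,7](2) P2=[0,1,0,2,8,1](9)

Answer: 2 9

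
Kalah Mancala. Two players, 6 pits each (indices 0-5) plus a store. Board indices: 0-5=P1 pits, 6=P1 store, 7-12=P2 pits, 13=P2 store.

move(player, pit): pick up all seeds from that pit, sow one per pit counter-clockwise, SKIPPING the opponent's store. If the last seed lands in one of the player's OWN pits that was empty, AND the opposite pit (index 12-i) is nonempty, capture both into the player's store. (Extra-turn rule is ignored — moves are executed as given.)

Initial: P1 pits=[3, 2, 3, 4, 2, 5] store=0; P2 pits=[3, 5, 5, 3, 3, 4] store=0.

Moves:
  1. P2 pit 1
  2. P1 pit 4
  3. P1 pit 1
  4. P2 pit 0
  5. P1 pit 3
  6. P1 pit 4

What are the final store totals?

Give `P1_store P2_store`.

Answer: 2 1

Derivation:
Move 1: P2 pit1 -> P1=[3,2,3,4,2,5](0) P2=[3,0,6,4,4,5](1)
Move 2: P1 pit4 -> P1=[3,2,3,4,0,6](1) P2=[3,0,6,4,4,5](1)
Move 3: P1 pit1 -> P1=[3,0,4,5,0,6](1) P2=[3,0,6,4,4,5](1)
Move 4: P2 pit0 -> P1=[3,0,4,5,0,6](1) P2=[0,1,7,5,4,5](1)
Move 5: P1 pit3 -> P1=[3,0,4,0,1,7](2) P2=[1,2,7,5,4,5](1)
Move 6: P1 pit4 -> P1=[3,0,4,0,0,8](2) P2=[1,2,7,5,4,5](1)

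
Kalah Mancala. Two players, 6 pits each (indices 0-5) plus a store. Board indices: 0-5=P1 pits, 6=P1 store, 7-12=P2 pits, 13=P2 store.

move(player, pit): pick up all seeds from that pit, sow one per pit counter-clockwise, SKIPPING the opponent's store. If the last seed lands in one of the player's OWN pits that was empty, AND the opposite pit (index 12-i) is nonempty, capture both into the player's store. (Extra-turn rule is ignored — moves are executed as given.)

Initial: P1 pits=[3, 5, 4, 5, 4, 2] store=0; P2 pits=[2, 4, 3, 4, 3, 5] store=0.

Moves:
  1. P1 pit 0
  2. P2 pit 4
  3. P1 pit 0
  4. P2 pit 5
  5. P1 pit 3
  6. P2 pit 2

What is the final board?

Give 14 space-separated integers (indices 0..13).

Answer: 1 8 6 0 6 3 1 3 5 0 6 1 1 3

Derivation:
Move 1: P1 pit0 -> P1=[0,6,5,6,4,2](0) P2=[2,4,3,4,3,5](0)
Move 2: P2 pit4 -> P1=[1,6,5,6,4,2](0) P2=[2,4,3,4,0,6](1)
Move 3: P1 pit0 -> P1=[0,7,5,6,4,2](0) P2=[2,4,3,4,0,6](1)
Move 4: P2 pit5 -> P1=[1,8,6,7,5,2](0) P2=[2,4,3,4,0,0](2)
Move 5: P1 pit3 -> P1=[1,8,6,0,6,3](1) P2=[3,5,4,5,0,0](2)
Move 6: P2 pit2 -> P1=[1,8,6,0,6,3](1) P2=[3,5,0,6,1,1](3)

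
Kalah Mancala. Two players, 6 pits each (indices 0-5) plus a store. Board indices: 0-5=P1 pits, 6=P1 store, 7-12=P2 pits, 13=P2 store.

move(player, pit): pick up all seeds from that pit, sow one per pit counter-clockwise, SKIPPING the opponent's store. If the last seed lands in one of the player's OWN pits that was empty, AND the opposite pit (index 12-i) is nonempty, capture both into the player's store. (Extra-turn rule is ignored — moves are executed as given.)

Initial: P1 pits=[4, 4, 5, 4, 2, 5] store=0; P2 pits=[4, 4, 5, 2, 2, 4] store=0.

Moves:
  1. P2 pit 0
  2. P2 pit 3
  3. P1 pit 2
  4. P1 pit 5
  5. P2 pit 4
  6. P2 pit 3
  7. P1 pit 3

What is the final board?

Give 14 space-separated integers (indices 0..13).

Move 1: P2 pit0 -> P1=[4,4,5,4,2,5](0) P2=[0,5,6,3,3,4](0)
Move 2: P2 pit3 -> P1=[4,4,5,4,2,5](0) P2=[0,5,6,0,4,5](1)
Move 3: P1 pit2 -> P1=[4,4,0,5,3,6](1) P2=[1,5,6,0,4,5](1)
Move 4: P1 pit5 -> P1=[4,4,0,5,3,0](2) P2=[2,6,7,1,5,5](1)
Move 5: P2 pit4 -> P1=[5,5,1,5,3,0](2) P2=[2,6,7,1,0,6](2)
Move 6: P2 pit3 -> P1=[5,0,1,5,3,0](2) P2=[2,6,7,0,0,6](8)
Move 7: P1 pit3 -> P1=[5,0,1,0,4,1](3) P2=[3,7,7,0,0,6](8)

Answer: 5 0 1 0 4 1 3 3 7 7 0 0 6 8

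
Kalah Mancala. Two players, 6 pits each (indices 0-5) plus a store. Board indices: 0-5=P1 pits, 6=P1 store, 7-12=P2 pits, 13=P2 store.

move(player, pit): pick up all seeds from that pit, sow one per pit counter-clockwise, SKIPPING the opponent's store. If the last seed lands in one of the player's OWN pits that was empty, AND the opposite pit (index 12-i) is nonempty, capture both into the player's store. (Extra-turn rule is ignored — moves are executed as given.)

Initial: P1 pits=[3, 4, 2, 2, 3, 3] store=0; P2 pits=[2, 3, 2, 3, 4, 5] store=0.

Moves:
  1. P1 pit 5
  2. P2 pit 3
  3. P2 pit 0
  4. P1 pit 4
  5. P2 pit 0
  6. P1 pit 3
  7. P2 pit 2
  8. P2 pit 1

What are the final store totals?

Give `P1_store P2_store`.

Move 1: P1 pit5 -> P1=[3,4,2,2,3,0](1) P2=[3,4,2,3,4,5](0)
Move 2: P2 pit3 -> P1=[3,4,2,2,3,0](1) P2=[3,4,2,0,5,6](1)
Move 3: P2 pit0 -> P1=[3,4,0,2,3,0](1) P2=[0,5,3,0,5,6](4)
Move 4: P1 pit4 -> P1=[3,4,0,2,0,1](2) P2=[1,5,3,0,5,6](4)
Move 5: P2 pit0 -> P1=[3,4,0,2,0,1](2) P2=[0,6,3,0,5,6](4)
Move 6: P1 pit3 -> P1=[3,4,0,0,1,2](2) P2=[0,6,3,0,5,6](4)
Move 7: P2 pit2 -> P1=[3,4,0,0,1,2](2) P2=[0,6,0,1,6,7](4)
Move 8: P2 pit1 -> P1=[4,4,0,0,1,2](2) P2=[0,0,1,2,7,8](5)

Answer: 2 5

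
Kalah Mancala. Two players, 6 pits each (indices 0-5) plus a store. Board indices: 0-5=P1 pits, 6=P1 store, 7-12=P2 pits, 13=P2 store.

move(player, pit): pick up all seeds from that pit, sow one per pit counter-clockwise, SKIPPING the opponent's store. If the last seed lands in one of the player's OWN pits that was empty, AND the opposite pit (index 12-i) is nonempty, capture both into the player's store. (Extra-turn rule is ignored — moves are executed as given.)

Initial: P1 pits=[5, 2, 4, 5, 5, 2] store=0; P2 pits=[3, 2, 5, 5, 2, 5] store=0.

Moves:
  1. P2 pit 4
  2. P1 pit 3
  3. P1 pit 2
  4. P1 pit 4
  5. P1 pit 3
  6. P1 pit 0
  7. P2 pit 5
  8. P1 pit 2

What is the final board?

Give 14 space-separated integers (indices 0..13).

Move 1: P2 pit4 -> P1=[5,2,4,5,5,2](0) P2=[3,2,5,5,0,6](1)
Move 2: P1 pit3 -> P1=[5,2,4,0,6,3](1) P2=[4,3,5,5,0,6](1)
Move 3: P1 pit2 -> P1=[5,2,0,1,7,4](2) P2=[4,3,5,5,0,6](1)
Move 4: P1 pit4 -> P1=[5,2,0,1,0,5](3) P2=[5,4,6,6,1,6](1)
Move 5: P1 pit3 -> P1=[5,2,0,0,0,5](8) P2=[5,0,6,6,1,6](1)
Move 6: P1 pit0 -> P1=[0,3,1,1,1,6](8) P2=[5,0,6,6,1,6](1)
Move 7: P2 pit5 -> P1=[1,4,2,2,2,6](8) P2=[5,0,6,6,1,0](2)
Move 8: P1 pit2 -> P1=[1,4,0,3,3,6](8) P2=[5,0,6,6,1,0](2)

Answer: 1 4 0 3 3 6 8 5 0 6 6 1 0 2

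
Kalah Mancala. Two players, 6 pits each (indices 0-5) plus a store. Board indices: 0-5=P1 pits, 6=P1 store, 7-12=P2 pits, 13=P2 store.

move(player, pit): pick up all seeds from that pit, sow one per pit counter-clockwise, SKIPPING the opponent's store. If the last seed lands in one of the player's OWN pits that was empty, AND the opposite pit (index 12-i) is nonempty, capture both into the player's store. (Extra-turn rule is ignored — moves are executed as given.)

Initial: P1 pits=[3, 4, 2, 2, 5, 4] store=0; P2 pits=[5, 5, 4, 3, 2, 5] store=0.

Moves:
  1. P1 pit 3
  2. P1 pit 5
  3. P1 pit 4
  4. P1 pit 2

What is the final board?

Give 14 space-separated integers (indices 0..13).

Move 1: P1 pit3 -> P1=[3,4,2,0,6,5](0) P2=[5,5,4,3,2,5](0)
Move 2: P1 pit5 -> P1=[3,4,2,0,6,0](1) P2=[6,6,5,4,2,5](0)
Move 3: P1 pit4 -> P1=[3,4,2,0,0,1](2) P2=[7,7,6,5,2,5](0)
Move 4: P1 pit2 -> P1=[3,4,0,1,0,1](10) P2=[7,0,6,5,2,5](0)

Answer: 3 4 0 1 0 1 10 7 0 6 5 2 5 0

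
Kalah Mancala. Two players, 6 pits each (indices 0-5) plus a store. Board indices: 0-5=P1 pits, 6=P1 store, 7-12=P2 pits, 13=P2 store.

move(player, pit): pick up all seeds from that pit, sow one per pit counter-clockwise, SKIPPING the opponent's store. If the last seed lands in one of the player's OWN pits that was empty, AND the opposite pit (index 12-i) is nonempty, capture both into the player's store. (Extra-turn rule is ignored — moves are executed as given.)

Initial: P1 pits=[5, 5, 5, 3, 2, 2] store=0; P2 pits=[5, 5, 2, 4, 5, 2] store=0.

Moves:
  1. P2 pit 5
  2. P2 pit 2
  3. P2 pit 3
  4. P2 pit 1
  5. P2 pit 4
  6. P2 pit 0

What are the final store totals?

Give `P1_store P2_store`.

Move 1: P2 pit5 -> P1=[6,5,5,3,2,2](0) P2=[5,5,2,4,5,0](1)
Move 2: P2 pit2 -> P1=[6,5,5,3,2,2](0) P2=[5,5,0,5,6,0](1)
Move 3: P2 pit3 -> P1=[7,6,5,3,2,2](0) P2=[5,5,0,0,7,1](2)
Move 4: P2 pit1 -> P1=[7,6,5,3,2,2](0) P2=[5,0,1,1,8,2](3)
Move 5: P2 pit4 -> P1=[8,7,6,4,3,3](0) P2=[5,0,1,1,0,3](4)
Move 6: P2 pit0 -> P1=[8,7,6,4,3,3](0) P2=[0,1,2,2,1,4](4)

Answer: 0 4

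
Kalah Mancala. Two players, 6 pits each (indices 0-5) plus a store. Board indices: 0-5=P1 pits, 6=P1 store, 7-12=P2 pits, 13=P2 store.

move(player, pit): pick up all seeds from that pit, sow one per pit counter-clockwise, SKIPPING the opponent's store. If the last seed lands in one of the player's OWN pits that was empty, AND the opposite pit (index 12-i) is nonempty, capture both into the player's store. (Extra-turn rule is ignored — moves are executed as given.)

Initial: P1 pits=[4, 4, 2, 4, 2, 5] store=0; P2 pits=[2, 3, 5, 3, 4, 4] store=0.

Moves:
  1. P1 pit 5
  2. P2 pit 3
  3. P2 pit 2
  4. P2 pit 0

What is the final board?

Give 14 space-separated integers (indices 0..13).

Move 1: P1 pit5 -> P1=[4,4,2,4,2,0](1) P2=[3,4,6,4,4,4](0)
Move 2: P2 pit3 -> P1=[5,4,2,4,2,0](1) P2=[3,4,6,0,5,5](1)
Move 3: P2 pit2 -> P1=[6,5,2,4,2,0](1) P2=[3,4,0,1,6,6](2)
Move 4: P2 pit0 -> P1=[6,5,2,4,2,0](1) P2=[0,5,1,2,6,6](2)

Answer: 6 5 2 4 2 0 1 0 5 1 2 6 6 2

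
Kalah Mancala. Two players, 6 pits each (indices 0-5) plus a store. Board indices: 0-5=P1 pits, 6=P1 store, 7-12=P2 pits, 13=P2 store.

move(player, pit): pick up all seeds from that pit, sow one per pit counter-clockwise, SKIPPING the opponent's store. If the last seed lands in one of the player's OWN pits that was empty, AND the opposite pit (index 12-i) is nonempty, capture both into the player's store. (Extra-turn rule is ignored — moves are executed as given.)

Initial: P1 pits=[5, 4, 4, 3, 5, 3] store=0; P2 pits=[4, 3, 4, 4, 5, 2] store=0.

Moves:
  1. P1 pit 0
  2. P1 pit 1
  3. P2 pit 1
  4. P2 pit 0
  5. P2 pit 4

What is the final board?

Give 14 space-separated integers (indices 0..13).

Move 1: P1 pit0 -> P1=[0,5,5,4,6,4](0) P2=[4,3,4,4,5,2](0)
Move 2: P1 pit1 -> P1=[0,0,6,5,7,5](1) P2=[4,3,4,4,5,2](0)
Move 3: P2 pit1 -> P1=[0,0,6,5,7,5](1) P2=[4,0,5,5,6,2](0)
Move 4: P2 pit0 -> P1=[0,0,6,5,7,5](1) P2=[0,1,6,6,7,2](0)
Move 5: P2 pit4 -> P1=[1,1,7,6,8,5](1) P2=[0,1,6,6,0,3](1)

Answer: 1 1 7 6 8 5 1 0 1 6 6 0 3 1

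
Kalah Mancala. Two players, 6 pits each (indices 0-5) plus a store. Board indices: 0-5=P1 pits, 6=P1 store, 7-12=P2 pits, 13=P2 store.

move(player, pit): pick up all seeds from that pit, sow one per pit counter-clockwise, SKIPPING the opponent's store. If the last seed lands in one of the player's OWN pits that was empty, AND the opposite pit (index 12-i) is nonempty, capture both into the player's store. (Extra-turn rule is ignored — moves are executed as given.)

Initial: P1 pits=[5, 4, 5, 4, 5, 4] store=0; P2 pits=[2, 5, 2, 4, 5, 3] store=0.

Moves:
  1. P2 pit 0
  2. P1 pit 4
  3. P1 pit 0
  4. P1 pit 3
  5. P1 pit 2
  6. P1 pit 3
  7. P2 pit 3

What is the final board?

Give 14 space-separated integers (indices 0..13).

Move 1: P2 pit0 -> P1=[5,4,5,4,5,4](0) P2=[0,6,3,4,5,3](0)
Move 2: P1 pit4 -> P1=[5,4,5,4,0,5](1) P2=[1,7,4,4,5,3](0)
Move 3: P1 pit0 -> P1=[0,5,6,5,1,6](1) P2=[1,7,4,4,5,3](0)
Move 4: P1 pit3 -> P1=[0,5,6,0,2,7](2) P2=[2,8,4,4,5,3](0)
Move 5: P1 pit2 -> P1=[0,5,0,1,3,8](3) P2=[3,9,4,4,5,3](0)
Move 6: P1 pit3 -> P1=[0,5,0,0,4,8](3) P2=[3,9,4,4,5,3](0)
Move 7: P2 pit3 -> P1=[1,5,0,0,4,8](3) P2=[3,9,4,0,6,4](1)

Answer: 1 5 0 0 4 8 3 3 9 4 0 6 4 1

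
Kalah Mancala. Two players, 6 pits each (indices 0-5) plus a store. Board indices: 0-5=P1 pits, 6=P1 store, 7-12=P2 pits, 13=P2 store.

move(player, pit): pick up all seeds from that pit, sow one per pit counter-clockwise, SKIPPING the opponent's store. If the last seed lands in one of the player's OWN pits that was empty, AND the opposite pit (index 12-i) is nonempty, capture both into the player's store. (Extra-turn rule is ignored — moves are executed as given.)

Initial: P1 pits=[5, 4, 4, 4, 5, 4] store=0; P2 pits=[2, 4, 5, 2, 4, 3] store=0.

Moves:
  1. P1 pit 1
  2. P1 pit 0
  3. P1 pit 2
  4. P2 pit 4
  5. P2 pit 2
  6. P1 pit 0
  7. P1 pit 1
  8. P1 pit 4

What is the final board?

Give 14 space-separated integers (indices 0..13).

Move 1: P1 pit1 -> P1=[5,0,5,5,6,5](0) P2=[2,4,5,2,4,3](0)
Move 2: P1 pit0 -> P1=[0,1,6,6,7,6](0) P2=[2,4,5,2,4,3](0)
Move 3: P1 pit2 -> P1=[0,1,0,7,8,7](1) P2=[3,5,5,2,4,3](0)
Move 4: P2 pit4 -> P1=[1,2,0,7,8,7](1) P2=[3,5,5,2,0,4](1)
Move 5: P2 pit2 -> P1=[2,2,0,7,8,7](1) P2=[3,5,0,3,1,5](2)
Move 6: P1 pit0 -> P1=[0,3,0,7,8,7](5) P2=[3,5,0,0,1,5](2)
Move 7: P1 pit1 -> P1=[0,0,1,8,9,7](5) P2=[3,5,0,0,1,5](2)
Move 8: P1 pit4 -> P1=[0,0,1,8,0,8](13) P2=[4,6,1,1,2,0](2)

Answer: 0 0 1 8 0 8 13 4 6 1 1 2 0 2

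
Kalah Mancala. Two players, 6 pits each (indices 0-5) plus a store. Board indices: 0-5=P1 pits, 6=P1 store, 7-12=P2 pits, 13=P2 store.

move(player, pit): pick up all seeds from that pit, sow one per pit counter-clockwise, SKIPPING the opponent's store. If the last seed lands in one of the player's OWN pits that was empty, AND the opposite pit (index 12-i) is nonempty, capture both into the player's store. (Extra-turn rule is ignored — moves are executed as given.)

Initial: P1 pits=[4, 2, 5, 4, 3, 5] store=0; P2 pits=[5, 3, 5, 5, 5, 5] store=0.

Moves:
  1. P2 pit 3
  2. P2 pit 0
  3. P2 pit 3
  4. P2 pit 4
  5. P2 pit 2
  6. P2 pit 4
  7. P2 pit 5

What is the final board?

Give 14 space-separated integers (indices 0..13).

Move 1: P2 pit3 -> P1=[5,3,5,4,3,5](0) P2=[5,3,5,0,6,6](1)
Move 2: P2 pit0 -> P1=[5,3,5,4,3,5](0) P2=[0,4,6,1,7,7](1)
Move 3: P2 pit3 -> P1=[5,3,5,4,3,5](0) P2=[0,4,6,0,8,7](1)
Move 4: P2 pit4 -> P1=[6,4,6,5,4,6](0) P2=[0,4,6,0,0,8](2)
Move 5: P2 pit2 -> P1=[7,5,6,5,4,6](0) P2=[0,4,0,1,1,9](3)
Move 6: P2 pit4 -> P1=[7,5,6,5,4,6](0) P2=[0,4,0,1,0,10](3)
Move 7: P2 pit5 -> P1=[8,6,7,0,5,7](0) P2=[1,5,0,1,0,0](11)

Answer: 8 6 7 0 5 7 0 1 5 0 1 0 0 11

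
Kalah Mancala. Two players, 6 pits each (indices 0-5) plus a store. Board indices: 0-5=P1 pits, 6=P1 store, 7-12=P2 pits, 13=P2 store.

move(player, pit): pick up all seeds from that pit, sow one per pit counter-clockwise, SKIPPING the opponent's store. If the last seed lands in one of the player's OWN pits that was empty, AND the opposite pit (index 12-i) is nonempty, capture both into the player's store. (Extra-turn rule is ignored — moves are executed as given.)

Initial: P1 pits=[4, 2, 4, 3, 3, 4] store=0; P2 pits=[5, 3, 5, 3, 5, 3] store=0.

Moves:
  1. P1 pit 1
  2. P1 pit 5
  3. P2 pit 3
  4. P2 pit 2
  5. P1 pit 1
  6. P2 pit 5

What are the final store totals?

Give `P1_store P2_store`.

Answer: 1 3

Derivation:
Move 1: P1 pit1 -> P1=[4,0,5,4,3,4](0) P2=[5,3,5,3,5,3](0)
Move 2: P1 pit5 -> P1=[4,0,5,4,3,0](1) P2=[6,4,6,3,5,3](0)
Move 3: P2 pit3 -> P1=[4,0,5,4,3,0](1) P2=[6,4,6,0,6,4](1)
Move 4: P2 pit2 -> P1=[5,1,5,4,3,0](1) P2=[6,4,0,1,7,5](2)
Move 5: P1 pit1 -> P1=[5,0,6,4,3,0](1) P2=[6,4,0,1,7,5](2)
Move 6: P2 pit5 -> P1=[6,1,7,5,3,0](1) P2=[6,4,0,1,7,0](3)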